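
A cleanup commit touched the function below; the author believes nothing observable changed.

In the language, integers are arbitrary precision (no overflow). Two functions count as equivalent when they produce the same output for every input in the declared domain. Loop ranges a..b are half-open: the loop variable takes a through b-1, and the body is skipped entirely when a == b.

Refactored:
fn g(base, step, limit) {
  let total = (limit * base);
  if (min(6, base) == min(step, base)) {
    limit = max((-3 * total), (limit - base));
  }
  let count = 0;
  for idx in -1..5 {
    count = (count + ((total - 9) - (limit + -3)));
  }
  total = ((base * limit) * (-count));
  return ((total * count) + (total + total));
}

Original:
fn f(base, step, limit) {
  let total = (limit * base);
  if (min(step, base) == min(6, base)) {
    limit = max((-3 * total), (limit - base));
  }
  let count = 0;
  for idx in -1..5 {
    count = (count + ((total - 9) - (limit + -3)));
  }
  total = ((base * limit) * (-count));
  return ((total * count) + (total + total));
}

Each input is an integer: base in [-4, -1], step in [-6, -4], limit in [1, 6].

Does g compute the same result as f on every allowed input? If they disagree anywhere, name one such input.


Behavior is preserved: although same computation, different form, the outputs never diverge.
Tracing base=-1, step=-4, limit=2: f: total := -2 | (min(step, base) == min(6, base)): false | count := 0 | iter idx=-1: | count := -10 | iter idx=0: | count := -20 | iter idx=1: | count := -30 | iter idx=2: | count := -40 | iter idx=3: | count := -50 | iter idx=4: | count := -60 | total := -120 | result 6960 | g: total := -2 | (min(6, base) == min(step, base)): false | count := 0 | iter idx=-1: | count := -10 | iter idx=0: | count := -20 | iter idx=1: | count := -30 | iter idx=2: | count := -40 | iter idx=3: | count := -50 | iter idx=4: | count := -60 | total := -120 | result 6960 — matching result 6960.
Sweeping the whole domain (72 inputs) finds no disagreement.
verdict: equivalent


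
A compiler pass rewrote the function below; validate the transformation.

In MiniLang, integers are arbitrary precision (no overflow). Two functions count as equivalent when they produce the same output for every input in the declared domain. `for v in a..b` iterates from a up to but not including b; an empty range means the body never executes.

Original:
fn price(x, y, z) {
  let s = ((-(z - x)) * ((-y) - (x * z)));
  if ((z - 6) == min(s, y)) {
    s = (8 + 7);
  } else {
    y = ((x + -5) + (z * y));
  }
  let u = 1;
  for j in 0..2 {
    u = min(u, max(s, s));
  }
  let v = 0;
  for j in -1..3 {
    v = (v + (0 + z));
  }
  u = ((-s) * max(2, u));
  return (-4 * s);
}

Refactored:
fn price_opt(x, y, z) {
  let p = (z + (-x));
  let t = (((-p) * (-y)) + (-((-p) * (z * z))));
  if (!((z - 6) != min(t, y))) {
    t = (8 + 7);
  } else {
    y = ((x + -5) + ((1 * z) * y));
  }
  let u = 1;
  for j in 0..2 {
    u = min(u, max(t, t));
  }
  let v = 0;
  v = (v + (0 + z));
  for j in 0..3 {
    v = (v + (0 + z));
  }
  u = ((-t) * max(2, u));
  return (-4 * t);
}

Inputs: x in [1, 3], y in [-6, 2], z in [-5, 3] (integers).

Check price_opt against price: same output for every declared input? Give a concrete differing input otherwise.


There is a counterexample at x=1, y=-6, z=-5: -264 on one side, 456 on the other.
price: s := 66 | ((z - 6) == min(s, y)): false | y := 26 | u := 1 | iter j=0: | u := 1 | iter j=1: | u := 1 | v := 0 | iter j=-1: | v := -5 | iter j=0: | v := -10 | iter j=1: | v := -15 | iter j=2: | v := -20 | u := -132 | result -264
price_opt: p := -6 | t := -114 | (!((z - 6) != min(t, y))): false | y := 26 | u := 1 | iter j=0: | u := -114 | iter j=1: | u := -114 | v := 0 | v := -5 | iter j=0: | v := -10 | iter j=1: | v := -15 | iter j=2: | v := -20 | u := 228 | result 456
verdict: not equivalent; witness: x=1, y=-6, z=-5


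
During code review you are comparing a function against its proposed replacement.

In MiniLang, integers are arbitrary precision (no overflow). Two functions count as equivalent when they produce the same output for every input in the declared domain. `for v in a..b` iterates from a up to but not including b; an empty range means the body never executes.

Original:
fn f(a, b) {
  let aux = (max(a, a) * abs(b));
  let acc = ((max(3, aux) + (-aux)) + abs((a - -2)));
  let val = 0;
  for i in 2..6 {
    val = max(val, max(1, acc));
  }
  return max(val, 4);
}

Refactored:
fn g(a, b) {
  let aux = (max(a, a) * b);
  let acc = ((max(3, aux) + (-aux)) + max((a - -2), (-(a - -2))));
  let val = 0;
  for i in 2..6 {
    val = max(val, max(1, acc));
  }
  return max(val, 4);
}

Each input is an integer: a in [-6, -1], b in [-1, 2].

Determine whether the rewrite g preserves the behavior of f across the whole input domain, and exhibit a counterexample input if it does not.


Consider the input a=-6, b=-1.
f: aux = -6; acc = 13; val = 0; [i=2]; val = 13; [i=3]; val = 13; [i=4]; val = 13; [i=5]; val = 13; return 13
g: aux = 6; acc = 4; val = 0; [i=2]; val = 4; [i=3]; val = 4; [i=4]; val = 4; [i=5]; val = 4; return 4
13 != 4, so the rewrite changes behavior.
verdict: not equivalent; witness: a=-6, b=-1


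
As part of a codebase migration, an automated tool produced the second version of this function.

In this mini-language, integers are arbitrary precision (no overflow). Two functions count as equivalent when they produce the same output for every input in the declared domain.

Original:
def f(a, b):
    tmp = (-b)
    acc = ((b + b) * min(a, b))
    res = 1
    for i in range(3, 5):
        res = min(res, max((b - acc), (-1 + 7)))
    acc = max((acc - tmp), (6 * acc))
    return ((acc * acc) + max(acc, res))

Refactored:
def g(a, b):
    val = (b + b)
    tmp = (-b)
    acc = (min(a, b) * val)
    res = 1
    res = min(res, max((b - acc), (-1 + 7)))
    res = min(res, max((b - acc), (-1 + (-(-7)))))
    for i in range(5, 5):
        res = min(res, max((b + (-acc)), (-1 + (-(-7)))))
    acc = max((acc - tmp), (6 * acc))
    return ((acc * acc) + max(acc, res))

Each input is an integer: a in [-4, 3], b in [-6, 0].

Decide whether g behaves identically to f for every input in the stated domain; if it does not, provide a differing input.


Although constant usage differs, and loop structure differs, and local variable names differ, and arithmetic usage differs, and statement counts differ, and min/max/abs usage differs, 56/56 inputs agree.
verdict: equivalent


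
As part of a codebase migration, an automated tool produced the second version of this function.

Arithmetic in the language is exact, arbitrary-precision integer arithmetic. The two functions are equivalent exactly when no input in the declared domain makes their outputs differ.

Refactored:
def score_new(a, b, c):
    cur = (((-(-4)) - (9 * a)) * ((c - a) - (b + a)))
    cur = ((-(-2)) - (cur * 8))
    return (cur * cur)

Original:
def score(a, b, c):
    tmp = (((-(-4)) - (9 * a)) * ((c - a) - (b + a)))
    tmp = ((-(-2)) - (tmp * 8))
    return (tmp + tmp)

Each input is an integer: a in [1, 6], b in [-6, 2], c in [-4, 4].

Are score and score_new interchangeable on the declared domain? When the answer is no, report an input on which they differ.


There is a counterexample at a=1, b=-6, c=-3: 84 on one side, 1764 on the other.
score: tmp = -5; tmp = 42; return 84
score_new: cur = -5; cur = 42; return 1764
verdict: not equivalent; witness: a=1, b=-6, c=-3


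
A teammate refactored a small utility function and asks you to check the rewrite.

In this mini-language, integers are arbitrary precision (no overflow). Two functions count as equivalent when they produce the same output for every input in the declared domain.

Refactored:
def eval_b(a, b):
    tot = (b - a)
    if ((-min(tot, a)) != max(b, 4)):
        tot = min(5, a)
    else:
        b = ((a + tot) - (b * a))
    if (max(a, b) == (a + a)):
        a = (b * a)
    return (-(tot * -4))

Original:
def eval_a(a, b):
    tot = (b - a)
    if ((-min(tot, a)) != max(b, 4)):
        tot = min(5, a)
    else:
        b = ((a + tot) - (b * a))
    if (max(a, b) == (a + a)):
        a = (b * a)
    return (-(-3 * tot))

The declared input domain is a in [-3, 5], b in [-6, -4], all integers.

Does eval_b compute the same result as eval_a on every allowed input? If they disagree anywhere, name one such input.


On input a=-3, b=-6, eval_a returns -9 while eval_b returns -12.
verdict: not equivalent; witness: a=-3, b=-6


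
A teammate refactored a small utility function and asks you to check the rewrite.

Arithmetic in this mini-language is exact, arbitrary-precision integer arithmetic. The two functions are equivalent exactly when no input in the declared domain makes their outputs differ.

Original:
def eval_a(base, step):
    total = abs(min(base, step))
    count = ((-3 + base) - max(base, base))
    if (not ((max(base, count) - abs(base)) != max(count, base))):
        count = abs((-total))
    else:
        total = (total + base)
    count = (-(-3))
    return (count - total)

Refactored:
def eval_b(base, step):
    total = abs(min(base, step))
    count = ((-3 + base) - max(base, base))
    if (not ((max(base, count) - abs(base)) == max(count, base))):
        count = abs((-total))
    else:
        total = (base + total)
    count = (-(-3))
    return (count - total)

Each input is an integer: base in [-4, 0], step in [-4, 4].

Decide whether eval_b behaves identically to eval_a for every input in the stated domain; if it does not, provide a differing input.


These are not equivalent — on base=-4, step=-4 the outputs split (3 vs -1).
eval_a: total := 4 | count := -3 | (not ((max(base, count) - abs(base)) != max(count, base))): false | total := 0 | count := 3 | result 3
eval_b: total := 4 | count := -3 | (not ((max(base, count) - abs(base)) == max(count, base))): true | count := 4 | count := 3 | result -1
verdict: not equivalent; witness: base=-4, step=-4


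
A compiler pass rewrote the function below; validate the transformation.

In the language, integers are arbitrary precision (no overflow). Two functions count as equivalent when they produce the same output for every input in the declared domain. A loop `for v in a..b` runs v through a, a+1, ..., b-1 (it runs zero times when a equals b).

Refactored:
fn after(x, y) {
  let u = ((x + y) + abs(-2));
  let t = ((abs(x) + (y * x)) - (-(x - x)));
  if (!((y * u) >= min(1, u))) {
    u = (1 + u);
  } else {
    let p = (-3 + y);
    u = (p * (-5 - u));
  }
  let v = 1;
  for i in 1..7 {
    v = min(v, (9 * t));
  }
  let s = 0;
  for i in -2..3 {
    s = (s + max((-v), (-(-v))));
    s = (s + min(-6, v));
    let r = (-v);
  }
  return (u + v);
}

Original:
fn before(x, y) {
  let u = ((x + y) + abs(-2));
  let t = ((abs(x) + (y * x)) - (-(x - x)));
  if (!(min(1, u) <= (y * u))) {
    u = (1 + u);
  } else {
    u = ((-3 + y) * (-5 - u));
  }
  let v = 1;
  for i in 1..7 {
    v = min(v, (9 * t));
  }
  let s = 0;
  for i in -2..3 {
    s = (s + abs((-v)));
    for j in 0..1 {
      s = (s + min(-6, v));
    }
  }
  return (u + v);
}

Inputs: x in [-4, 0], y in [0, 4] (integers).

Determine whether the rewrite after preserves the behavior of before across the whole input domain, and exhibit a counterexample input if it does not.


Differences: statement counts differ, min/max/abs usage differs, loop structure differs, comparison usage differs, local variable names differ — yet all 25 inputs agree.
verdict: equivalent


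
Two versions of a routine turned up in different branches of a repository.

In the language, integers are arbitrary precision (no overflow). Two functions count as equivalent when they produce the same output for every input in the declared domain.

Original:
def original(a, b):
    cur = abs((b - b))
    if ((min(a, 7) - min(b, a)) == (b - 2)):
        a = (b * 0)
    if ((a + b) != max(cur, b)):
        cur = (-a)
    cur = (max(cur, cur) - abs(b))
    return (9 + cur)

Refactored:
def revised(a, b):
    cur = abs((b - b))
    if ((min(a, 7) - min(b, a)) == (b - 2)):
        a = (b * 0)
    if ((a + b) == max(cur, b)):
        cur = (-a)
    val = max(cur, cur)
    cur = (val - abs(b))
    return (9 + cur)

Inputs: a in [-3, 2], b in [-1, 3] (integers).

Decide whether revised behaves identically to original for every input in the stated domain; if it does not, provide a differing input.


Try a=-3, b=-1.
original: cur = 0; ((min(a, 7) - min(b, a)) == (b - 2)) -> false; ((a + b) != max(cur, b)) -> true; cur = 3; cur = 2; return 11
revised: cur = 0; ((min(a, 7) - min(b, a)) == (b - 2)) -> false; ((a + b) == max(cur, b)) -> false; val = 0; cur = -1; return 8
11 against 8: the behavior changed.
verdict: not equivalent; witness: a=-3, b=-1


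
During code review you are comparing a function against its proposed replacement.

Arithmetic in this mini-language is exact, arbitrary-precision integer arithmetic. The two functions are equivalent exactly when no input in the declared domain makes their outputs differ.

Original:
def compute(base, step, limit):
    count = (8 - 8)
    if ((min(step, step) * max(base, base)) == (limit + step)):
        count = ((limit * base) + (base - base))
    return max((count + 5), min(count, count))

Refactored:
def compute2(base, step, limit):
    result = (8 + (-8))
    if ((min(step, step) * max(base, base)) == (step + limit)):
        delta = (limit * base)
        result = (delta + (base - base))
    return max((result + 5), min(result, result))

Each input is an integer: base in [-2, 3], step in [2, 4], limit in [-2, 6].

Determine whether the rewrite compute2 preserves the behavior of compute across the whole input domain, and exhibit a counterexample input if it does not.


Comparing the listings, the differences include: local variable names differ, plus arithmetic usage differs, plus statement counts differ.
One worked example (base=-1, step=4, limit=1) — compute: count = 0; ((min(step, step) * max(base, base)) == (limit + step)) -> false; return 5; compute2: result = 0; ((min(step, step) * max(base, base)) == (step + limit)) -> false; return 5; agreement on 5.
Checked all 162 inputs in the declared domain: the outputs agree on every one.
verdict: equivalent


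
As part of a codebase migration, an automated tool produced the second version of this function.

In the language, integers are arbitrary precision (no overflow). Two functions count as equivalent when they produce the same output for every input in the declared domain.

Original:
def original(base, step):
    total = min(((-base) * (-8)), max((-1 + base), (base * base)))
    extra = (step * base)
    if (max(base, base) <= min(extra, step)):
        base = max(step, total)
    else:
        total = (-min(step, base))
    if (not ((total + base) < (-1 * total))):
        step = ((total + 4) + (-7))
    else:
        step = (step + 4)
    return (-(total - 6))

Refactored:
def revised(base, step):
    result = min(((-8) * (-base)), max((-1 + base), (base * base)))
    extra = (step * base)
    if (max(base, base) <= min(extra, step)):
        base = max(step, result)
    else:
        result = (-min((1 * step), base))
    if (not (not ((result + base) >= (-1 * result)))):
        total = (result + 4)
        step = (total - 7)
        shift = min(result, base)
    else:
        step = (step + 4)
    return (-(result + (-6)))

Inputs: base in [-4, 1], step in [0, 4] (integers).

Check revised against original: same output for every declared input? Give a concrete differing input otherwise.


Comparing the listings, the differences include: boolean connective usage differs, local variable names differ, comparison usage differs, statement counts differ, arithmetic usage differs, min/max/abs usage differs, constant usage differs.
Spot check at base=-4, step=3 — original: total becomes -32; next extra becomes -12; next (max(base, base) <= min(extra, step)) evaluates to false; next total becomes 4; next (not ((total + base) < (-1 * total))) evaluates to true; next step becomes 1; next final value 2. revised: result becomes -32; next extra becomes -12; next (max(base, base) <= min(extra, step)) evaluates to false; next result becomes 4; next (not (not ((result + base) >= (-1 * result)))) evaluates to true; next total becomes 8; next step becomes 1; next shift becomes -4; next final value 2. Both give 2.
Every one of the 30 inputs gives matching results.
verdict: equivalent


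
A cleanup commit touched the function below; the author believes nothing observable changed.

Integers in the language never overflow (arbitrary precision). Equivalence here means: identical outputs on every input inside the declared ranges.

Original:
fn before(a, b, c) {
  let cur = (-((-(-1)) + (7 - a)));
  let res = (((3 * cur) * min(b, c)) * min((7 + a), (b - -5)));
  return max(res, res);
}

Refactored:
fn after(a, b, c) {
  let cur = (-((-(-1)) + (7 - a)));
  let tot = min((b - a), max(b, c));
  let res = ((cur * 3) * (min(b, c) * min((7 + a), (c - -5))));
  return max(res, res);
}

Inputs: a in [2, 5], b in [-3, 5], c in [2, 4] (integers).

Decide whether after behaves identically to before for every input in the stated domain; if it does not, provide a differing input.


Take a=2, b=-3, c=2.
before: cur becomes -6; next res becomes 108; next final value 108
after: cur becomes -6; next tot becomes -5; next res becomes 378; next final value 378
108 vs 378 — the two versions disagree here.
verdict: not equivalent; witness: a=2, b=-3, c=2


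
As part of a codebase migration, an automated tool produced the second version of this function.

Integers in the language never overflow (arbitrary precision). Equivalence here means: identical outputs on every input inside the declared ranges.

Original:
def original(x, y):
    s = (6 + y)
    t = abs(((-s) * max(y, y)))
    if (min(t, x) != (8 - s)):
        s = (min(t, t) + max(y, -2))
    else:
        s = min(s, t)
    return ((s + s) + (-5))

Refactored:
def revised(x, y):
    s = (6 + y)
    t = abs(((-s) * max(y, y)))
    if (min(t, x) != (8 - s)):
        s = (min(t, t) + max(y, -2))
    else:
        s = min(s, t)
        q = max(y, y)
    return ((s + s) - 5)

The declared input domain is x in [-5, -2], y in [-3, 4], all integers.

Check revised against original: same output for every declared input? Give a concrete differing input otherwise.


The two versions differ — the changes include local variable names differ; and arithmetic usage differs; and min/max/abs usage differs; and statement counts differ.
One worked example (x=-4, y=2) — original: s becomes 8; next t becomes 16; next (min(t, x) != (8 - s)) evaluates to true; next s becomes 18; next final value 31; revised: s becomes 8; next t becomes 16; next (min(t, x) != (8 - s)) evaluates to true; next s becomes 18; next final value 31; agreement on 31.
Checked all 32 inputs in the declared domain: the outputs agree on every one.
verdict: equivalent


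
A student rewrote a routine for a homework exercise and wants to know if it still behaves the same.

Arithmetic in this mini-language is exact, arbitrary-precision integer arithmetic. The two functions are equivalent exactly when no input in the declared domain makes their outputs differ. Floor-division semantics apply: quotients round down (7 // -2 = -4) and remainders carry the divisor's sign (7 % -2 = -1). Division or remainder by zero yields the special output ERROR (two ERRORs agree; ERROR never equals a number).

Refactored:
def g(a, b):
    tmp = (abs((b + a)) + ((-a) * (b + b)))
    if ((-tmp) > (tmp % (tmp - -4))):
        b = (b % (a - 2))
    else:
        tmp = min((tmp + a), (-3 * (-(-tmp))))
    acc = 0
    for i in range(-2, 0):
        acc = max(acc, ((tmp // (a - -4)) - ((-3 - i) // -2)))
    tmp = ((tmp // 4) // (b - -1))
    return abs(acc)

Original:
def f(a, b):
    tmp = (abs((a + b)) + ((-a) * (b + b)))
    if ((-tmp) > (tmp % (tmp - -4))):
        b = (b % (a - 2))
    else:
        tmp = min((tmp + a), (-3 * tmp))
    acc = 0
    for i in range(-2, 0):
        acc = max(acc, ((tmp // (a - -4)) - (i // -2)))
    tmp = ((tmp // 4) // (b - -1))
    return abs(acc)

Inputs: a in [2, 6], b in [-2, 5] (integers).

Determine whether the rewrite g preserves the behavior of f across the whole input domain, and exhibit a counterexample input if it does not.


Although arithmetic usage differs, and constant usage differs, 40/40 inputs agree.
verdict: equivalent


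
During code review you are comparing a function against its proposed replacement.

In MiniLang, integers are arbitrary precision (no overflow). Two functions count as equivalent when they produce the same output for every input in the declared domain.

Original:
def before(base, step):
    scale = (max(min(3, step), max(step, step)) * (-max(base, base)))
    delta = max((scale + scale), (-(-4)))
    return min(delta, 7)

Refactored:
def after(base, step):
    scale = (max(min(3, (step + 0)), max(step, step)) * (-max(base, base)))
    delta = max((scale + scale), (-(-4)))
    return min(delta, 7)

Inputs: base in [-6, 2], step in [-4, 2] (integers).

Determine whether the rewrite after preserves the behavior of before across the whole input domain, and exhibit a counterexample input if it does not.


Equivalent — the differences include arithmetic usage differs; also constant usage differs, yet no declared input distinguishes the two.
Tracing base=2, step=0: before: scale := 0 | delta := 4 | result 4 | after: scale := 0 | delta := 4 | result 4 — matching result 4.
An exhaustive pass over the 63 declared inputs shows identical outputs.
verdict: equivalent


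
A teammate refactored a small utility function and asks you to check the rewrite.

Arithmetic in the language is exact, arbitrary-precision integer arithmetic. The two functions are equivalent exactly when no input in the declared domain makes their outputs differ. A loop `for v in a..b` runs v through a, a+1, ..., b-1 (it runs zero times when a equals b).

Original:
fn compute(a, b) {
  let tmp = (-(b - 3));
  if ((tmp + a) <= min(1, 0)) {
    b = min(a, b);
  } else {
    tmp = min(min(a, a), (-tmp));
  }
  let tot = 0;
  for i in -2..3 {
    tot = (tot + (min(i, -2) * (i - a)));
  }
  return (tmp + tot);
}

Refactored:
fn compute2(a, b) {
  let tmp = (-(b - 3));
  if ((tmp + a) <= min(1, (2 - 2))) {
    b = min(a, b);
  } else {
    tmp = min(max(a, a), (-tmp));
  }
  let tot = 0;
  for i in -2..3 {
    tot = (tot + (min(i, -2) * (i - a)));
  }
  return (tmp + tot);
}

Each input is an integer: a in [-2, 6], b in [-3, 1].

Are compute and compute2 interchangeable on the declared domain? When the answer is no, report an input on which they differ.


Equivalent. Although `min(a, a)` became `max(a, a)`, no input in the stated domain can expose it.
Across all 45 domain points the two functions coincide.
Spot check at a=-2, b=-3 — compute: tmp := 6 | ((tmp + a) <= min(1, 0)): false | tmp := -6 | tot := 0 | iter i=-2: | tot := 0 | iter i=-1: | tot := -2 | iter i=0: | tot := -6 | iter i=1: | tot := -12 | iter i=2: | tot := -20 | result -26. compute2: tmp := 6 | ((tmp + a) <= min(1, (2 - 2))): false | tmp := -6 | tot := 0 | iter i=-2: | tot := 0 | iter i=-1: | tot := -2 | iter i=0: | tot := -6 | iter i=1: | tot := -12 | iter i=2: | tot := -20 | result -26. Both give -26.
verdict: equivalent


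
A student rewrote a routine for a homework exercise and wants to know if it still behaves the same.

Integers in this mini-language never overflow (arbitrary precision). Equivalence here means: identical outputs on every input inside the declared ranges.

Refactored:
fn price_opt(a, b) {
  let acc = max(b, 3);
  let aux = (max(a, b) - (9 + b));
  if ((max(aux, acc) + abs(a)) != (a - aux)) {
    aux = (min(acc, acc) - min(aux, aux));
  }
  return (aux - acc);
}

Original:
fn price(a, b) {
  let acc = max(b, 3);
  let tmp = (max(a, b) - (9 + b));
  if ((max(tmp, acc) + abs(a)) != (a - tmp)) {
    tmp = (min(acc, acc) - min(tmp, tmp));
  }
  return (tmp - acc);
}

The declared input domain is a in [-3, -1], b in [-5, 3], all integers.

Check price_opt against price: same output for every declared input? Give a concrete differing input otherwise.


Equivalent — the differences include local variable names differ, yet no declared input distinguishes the two.
As a probe, take a=-1, b=0: price runs acc = 3; tmp = -9; ((max(tmp, acc) + abs(a)) != (a - tmp)) -> true; tmp = 12; return 9; price_opt runs acc = 3; aux = -9; ((max(aux, acc) + abs(a)) != (a - aux)) -> true; aux = 12; return 9; both end at 9.
Every one of the 27 inputs gives matching results.
verdict: equivalent


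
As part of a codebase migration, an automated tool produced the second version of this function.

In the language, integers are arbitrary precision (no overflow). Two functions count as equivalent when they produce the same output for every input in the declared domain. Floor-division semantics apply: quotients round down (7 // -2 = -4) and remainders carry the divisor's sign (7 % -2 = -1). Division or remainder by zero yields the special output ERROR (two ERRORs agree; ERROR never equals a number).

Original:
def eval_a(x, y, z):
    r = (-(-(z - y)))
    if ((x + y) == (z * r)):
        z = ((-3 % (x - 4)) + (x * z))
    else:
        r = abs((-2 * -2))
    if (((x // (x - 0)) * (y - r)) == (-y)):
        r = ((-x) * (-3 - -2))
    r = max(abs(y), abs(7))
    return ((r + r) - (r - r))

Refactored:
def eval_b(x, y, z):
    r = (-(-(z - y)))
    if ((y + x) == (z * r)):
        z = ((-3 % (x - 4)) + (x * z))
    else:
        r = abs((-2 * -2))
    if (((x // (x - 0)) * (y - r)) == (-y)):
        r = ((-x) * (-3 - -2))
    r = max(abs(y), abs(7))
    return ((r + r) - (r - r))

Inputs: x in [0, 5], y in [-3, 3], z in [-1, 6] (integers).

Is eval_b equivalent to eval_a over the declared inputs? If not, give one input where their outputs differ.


Side by side, the visible changes include: same computation, different form.
Spot check at x=0, y=3, z=1 — eval_a: r := -2 | ((x + y) == (z * r)): false | r := 4 | divide-by-zero, output ERROR. eval_b: r := -2 | ((y + x) == (z * r)): false | r := 4 | divide-by-zero, output ERROR. Both give ERROR.
An exhaustive pass over the 336 declared inputs shows identical outputs.
verdict: equivalent


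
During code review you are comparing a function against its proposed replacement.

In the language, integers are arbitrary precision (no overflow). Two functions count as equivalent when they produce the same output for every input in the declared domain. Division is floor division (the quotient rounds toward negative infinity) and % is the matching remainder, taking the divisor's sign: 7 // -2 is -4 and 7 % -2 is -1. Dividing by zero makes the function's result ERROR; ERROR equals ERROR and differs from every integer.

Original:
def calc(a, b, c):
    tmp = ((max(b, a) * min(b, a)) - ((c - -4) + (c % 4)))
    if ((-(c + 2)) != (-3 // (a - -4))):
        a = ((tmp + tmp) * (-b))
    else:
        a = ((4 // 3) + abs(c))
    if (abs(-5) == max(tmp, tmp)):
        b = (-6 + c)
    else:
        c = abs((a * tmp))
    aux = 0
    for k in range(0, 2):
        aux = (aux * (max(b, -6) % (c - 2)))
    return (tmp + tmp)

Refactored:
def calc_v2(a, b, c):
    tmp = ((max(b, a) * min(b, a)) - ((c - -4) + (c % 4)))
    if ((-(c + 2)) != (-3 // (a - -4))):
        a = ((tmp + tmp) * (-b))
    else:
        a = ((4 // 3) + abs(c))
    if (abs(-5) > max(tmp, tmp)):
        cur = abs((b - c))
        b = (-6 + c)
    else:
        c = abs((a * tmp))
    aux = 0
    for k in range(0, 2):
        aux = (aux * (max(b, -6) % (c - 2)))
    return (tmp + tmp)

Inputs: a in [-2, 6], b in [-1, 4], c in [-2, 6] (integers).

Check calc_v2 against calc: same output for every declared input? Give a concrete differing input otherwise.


Evaluate both at a=-2, b=-1, c=0.
calc: tmp=-2, then ((-(c + 2)) != (-3 // (a - -4))) is false, then a=1, then (abs(-5) == max(tmp, tmp)) is false, then c=2, then aux=0, then (k=0), then a zero divisor aborts: ERROR
calc_v2: tmp=-2, then ((-(c + 2)) != (-3 // (a - -4))) is false, then a=1, then (abs(-5) > max(tmp, tmp)) is true, then cur=1, then b=-6, then aux=0, then (k=0), then aux=0, then (k=1), then aux=0, then returns -4
ERROR != -4, so the rewrite changes behavior.
verdict: not equivalent; witness: a=-2, b=-1, c=0


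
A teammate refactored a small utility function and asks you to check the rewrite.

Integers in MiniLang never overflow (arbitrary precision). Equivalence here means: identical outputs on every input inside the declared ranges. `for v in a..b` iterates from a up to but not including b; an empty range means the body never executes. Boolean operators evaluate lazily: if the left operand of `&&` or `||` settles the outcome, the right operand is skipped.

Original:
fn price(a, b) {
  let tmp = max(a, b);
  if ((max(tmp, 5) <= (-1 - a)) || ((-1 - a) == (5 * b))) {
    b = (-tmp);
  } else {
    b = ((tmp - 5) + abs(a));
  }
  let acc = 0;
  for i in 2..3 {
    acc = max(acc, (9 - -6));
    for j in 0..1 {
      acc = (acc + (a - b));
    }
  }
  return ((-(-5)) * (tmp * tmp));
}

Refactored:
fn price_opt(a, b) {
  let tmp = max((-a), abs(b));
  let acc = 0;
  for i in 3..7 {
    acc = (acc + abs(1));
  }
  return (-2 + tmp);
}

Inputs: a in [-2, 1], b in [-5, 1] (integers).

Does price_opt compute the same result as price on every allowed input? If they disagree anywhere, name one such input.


Evaluate both at a=-2, b=-5.
price: tmp=-2, then ((max(tmp, 5) <= (-1 - a)) || ((-1 - a) == (5 * b))) is false, then b=-5, then acc=0, then (i=2), then acc=15, then (j=0), then acc=18, then returns 20
price_opt: tmp=5, then acc=0, then (i=3), then acc=1, then (i=4), then acc=2, then (i=5), then acc=3, then (i=6), then acc=4, then returns 3
20 against 3: the behavior changed.
verdict: not equivalent; witness: a=-2, b=-5


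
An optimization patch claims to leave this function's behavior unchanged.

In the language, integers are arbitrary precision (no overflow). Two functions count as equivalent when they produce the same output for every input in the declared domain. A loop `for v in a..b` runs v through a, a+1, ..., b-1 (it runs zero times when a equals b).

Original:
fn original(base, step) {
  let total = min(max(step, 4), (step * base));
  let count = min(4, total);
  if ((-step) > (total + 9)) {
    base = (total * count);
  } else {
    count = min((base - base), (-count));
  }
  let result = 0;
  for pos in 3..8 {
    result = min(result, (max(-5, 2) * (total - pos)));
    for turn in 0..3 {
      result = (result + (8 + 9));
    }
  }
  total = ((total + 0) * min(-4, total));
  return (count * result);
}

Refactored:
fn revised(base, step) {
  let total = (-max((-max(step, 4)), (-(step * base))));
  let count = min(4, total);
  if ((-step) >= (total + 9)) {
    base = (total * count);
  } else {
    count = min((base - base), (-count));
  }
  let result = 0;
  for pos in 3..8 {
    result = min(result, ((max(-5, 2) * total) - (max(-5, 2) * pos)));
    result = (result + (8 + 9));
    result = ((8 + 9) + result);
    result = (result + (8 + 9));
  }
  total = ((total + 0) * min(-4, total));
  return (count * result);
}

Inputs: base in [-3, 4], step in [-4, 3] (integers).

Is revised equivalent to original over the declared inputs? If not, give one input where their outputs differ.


Take base=2, step=-3.
original: total=-6, then count=-6, then ((-step) > (total + 9)) is false, then count=0, then result=0, then (pos=3), then result=-18, then (turn=0), then result=-1, then (turn=1), then result=16, then (turn=2), then result=33, then (pos=4), then result=-20, then (turn=0), then result=-3, then (turn=1), then result=14, then (turn=2), then result=31, then (pos=5), then result=-22, then (turn=0), then result=-5, then (turn=1), then result=12, then (turn=2), then result=29, then (pos=6), then result=-24, then (turn=0), then result=-7, then (turn=1), then result=10, then (turn=2), then result=27, then (pos=7), then result=-26, then (turn=0), then result=-9, then (turn=1), then result=8, then (turn=2), then result=25, then total=36, then returns 0
revised: total=-6, then count=-6, then ((-step) >= (total + 9)) is true, then base=36, then result=0, then (pos=3), then result=-18, then result=-1, then result=16, then result=33, then (pos=4), then result=-20, then result=-3, then result=14, then result=31, then (pos=5), then result=-22, then result=-5, then result=12, then result=29, then (pos=6), then result=-24, then result=-7, then result=10, then result=27, then (pos=7), then result=-26, then result=-9, then result=8, then result=25, then total=36, then returns -150
0 and -150 differ, so these are not the same function on this domain.
verdict: not equivalent; witness: base=2, step=-3


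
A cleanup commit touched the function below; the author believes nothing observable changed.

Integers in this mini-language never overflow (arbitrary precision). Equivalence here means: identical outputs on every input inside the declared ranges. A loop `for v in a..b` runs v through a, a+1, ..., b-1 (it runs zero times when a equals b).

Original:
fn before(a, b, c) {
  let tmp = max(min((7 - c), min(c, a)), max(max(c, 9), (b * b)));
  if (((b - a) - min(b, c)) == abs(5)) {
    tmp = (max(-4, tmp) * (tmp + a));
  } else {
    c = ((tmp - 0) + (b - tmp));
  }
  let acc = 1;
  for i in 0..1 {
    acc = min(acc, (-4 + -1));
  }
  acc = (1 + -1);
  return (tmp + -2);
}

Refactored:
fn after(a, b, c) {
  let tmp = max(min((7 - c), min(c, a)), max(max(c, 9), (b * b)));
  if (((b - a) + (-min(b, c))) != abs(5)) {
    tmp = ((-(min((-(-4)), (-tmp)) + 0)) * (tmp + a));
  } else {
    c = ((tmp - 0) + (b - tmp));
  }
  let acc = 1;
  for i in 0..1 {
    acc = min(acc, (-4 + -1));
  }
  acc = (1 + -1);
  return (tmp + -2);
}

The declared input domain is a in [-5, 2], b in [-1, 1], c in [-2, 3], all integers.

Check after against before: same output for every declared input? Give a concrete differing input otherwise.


The rewrite breaks on a=-5, b=-1, c=-2, where the results are 7 and 34.
before: tmp := 9 | (((b - a) - min(b, c)) == abs(5)): false | c := -1 | acc := 1 | iter i=0: | acc := -5 | acc := 0 | result 7
after: tmp := 9 | (((b - a) + (-min(b, c))) != abs(5)): true | tmp := 36 | acc := 1 | iter i=0: | acc := -5 | acc := 0 | result 34
verdict: not equivalent; witness: a=-5, b=-1, c=-2


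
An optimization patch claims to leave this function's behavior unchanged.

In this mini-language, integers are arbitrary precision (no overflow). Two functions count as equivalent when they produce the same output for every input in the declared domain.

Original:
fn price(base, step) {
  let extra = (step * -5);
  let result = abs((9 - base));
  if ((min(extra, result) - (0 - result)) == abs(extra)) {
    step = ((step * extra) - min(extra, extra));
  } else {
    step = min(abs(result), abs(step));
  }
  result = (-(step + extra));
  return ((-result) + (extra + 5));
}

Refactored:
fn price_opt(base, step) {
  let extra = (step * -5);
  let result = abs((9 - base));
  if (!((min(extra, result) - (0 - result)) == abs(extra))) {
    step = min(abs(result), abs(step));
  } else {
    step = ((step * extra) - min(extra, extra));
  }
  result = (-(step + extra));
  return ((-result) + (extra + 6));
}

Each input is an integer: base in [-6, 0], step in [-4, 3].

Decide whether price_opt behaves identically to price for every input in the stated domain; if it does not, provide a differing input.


The rewrite breaks on base=-6, step=-4, where the results are 49 and 50.
price: extra = 20; result = 15; ((min(extra, result) - (0 - result)) == abs(extra)) -> false; step = 4; result = -24; return 49
price_opt: extra = 20; result = 15; (!((min(extra, result) - (0 - result)) == abs(extra))) -> true; step = 4; result = -24; return 50
verdict: not equivalent; witness: base=-6, step=-4


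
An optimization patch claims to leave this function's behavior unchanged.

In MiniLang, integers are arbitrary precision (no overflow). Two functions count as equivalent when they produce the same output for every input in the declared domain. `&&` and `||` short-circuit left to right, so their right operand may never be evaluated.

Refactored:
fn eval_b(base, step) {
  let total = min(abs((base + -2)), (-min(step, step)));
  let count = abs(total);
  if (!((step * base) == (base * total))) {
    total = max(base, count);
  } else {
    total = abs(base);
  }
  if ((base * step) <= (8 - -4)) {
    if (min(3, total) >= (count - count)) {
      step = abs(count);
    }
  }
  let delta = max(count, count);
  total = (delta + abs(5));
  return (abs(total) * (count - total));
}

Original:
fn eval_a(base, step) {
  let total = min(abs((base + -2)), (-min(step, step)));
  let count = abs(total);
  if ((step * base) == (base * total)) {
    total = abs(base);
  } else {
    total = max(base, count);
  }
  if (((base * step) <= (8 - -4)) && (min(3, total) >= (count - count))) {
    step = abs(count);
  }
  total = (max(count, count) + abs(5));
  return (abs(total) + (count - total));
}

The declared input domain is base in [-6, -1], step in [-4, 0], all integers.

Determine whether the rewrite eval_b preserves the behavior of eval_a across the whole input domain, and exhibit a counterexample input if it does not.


Input base=-6, step=-4: 4 from eval_a versus -45 from eval_b.
verdict: not equivalent; witness: base=-6, step=-4


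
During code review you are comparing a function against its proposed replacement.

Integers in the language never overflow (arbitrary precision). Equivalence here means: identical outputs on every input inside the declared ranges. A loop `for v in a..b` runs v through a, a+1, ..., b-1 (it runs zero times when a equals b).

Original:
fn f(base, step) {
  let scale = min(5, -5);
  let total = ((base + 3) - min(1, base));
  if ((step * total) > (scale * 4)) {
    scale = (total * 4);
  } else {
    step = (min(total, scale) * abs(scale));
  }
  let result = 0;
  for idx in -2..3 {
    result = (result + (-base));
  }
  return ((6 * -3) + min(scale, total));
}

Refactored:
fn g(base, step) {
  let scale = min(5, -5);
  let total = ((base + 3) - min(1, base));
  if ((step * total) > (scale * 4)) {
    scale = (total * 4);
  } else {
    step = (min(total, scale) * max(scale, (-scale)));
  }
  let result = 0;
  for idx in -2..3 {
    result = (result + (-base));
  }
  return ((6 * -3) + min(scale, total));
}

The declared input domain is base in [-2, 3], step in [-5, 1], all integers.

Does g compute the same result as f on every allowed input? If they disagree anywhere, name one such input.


Differences: min/max/abs usage differs — yet all 42 inputs agree.
verdict: equivalent


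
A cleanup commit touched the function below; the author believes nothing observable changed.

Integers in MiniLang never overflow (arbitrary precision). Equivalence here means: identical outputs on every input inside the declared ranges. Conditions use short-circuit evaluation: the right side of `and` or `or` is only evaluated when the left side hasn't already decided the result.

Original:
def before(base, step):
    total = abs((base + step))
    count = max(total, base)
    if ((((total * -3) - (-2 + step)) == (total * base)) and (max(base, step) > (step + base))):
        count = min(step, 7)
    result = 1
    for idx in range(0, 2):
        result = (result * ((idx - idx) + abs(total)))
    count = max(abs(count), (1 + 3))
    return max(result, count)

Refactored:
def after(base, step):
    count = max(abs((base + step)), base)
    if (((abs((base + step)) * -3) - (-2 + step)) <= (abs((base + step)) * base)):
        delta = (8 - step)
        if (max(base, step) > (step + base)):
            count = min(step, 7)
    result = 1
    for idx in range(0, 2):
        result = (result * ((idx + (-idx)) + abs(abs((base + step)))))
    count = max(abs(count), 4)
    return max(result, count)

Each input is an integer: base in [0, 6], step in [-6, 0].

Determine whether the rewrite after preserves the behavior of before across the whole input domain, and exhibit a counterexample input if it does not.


Take base=3, step=-5.
before: total=2, then count=3, then ((((total * -3) - (-2 + step)) == (total * base)) and (max(base, step) > (step + base))) is false, then result=1, then (idx=0), then result=2, then (idx=1), then result=4, then count=4, then returns 4
after: count=3, then (((abs((base + step)) * -3) - (-2 + step)) <= (abs((base + step)) * base)) is true, then delta=13, then (max(base, step) > (step + base)) is true, then count=-5, then result=1, then (idx=0), then result=2, then (idx=1), then result=4, then count=5, then returns 5
4 and 5 differ, so these are not the same function on this domain.
verdict: not equivalent; witness: base=3, step=-5
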